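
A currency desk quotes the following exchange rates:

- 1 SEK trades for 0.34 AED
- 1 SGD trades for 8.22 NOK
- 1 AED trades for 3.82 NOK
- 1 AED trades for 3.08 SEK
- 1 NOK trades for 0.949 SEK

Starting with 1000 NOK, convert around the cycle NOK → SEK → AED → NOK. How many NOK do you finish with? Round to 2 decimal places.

1000 NOK × 0.949 = 949 SEK
949 SEK × 0.34 = 322.66 AED
322.66 AED × 3.82 = 1232.5612 NOK

1232.56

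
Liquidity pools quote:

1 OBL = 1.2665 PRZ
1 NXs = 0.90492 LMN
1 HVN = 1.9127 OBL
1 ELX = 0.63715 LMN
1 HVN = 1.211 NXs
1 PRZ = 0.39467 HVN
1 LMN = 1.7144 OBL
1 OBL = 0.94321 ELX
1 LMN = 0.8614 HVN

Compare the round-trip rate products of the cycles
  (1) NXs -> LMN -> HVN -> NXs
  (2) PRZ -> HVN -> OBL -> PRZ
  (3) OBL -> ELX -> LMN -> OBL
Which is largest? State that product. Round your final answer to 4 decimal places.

(1) 0.90492 × 0.8614 × 1.211 = 0.94397
(2) 0.39467 × 1.9127 × 1.2665 = 0.95606
(3) 0.94321 × 0.63715 × 1.7144 = 1.03030
Highest is cycle (3) at 1.0303 (>1, arbitrage).

1.0303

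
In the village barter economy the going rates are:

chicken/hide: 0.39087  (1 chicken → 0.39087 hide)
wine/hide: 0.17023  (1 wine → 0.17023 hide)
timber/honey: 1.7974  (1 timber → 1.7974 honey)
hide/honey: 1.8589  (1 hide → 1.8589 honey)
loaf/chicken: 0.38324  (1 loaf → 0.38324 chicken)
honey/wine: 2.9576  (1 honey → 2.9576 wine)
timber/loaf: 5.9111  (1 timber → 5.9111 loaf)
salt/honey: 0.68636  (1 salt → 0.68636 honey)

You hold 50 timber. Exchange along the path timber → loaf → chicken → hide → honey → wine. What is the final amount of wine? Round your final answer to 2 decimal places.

50 timber × 5.9111 = 295.555 loaf
295.555 loaf × 0.38324 = 113.2684982 chicken
113.2684982 chicken × 0.39087 = 44.273257891434 hide
44.273257891434 hide × 1.8589 = 82.2995590943866626 honey
82.2995590943866626 honey × 2.9576 = 243.40917597755799330576 wine

243.41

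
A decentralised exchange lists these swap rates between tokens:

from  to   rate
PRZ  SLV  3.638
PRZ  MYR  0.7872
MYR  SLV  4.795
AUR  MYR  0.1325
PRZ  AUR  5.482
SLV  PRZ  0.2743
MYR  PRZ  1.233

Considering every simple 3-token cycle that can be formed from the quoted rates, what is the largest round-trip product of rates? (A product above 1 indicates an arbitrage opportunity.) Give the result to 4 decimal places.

1.0354

SLV→PRZ→MYR→SLV: 0.2743 × 0.7872 × 4.795 = 1.03538
AUR→MYR→PRZ→AUR: 0.1325 × 1.233 × 5.482 = 0.89561
Maximum is SLV→PRZ→MYR→SLV at 1.0354; arbitrage exists.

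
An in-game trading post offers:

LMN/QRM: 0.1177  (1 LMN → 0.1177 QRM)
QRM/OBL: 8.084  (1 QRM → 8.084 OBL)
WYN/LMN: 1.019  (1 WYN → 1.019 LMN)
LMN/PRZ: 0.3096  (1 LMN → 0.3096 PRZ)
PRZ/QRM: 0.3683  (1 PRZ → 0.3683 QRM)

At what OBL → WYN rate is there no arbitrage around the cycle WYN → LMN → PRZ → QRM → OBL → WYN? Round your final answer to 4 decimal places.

1.0646

Known legs of the cycle: 1.019 × 0.3096 × 0.3683 × 8.084 = 0.93929748546528
For no arbitrage the full-cycle product must be 1, so the missing rate is 1 / 0.93929748546528 ≈ 1.064625.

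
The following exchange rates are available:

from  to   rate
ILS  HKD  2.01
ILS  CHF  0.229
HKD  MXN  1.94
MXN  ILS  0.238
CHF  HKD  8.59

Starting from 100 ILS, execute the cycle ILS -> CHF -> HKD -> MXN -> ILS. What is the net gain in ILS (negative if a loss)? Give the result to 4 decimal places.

-9.1746

100 ILS × 0.229 = 22.9 CHF
22.9 CHF × 8.59 = 196.711 HKD
196.711 HKD × 1.94 = 381.61934 MXN
381.61934 MXN × 0.238 = 90.82540292 ILS
Net change: 90.82540292 − 100 = -9.17459708 ILS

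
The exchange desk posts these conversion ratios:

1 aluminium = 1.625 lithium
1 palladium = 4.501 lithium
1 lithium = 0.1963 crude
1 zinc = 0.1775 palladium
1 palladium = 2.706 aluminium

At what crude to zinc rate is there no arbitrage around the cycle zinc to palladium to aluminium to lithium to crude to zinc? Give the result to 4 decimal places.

Known legs of the cycle: 0.1775 × 2.706 × 1.625 × 0.1963 = 0.1532144810625
For no arbitrage the full-cycle product must be 1, so the missing rate is 1 / 0.1532144810625 ≈ 6.526798.

6.5268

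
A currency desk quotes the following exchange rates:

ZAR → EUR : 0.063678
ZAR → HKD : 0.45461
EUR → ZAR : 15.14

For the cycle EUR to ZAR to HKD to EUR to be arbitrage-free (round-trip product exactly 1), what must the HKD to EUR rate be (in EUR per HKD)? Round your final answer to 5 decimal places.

0.14529

Known legs of the cycle: 15.14 × 0.45461 = 6.8827954
For no arbitrage the full-cycle product must be 1, so the missing rate is 1 / 6.8827954 ≈ 0.1452898.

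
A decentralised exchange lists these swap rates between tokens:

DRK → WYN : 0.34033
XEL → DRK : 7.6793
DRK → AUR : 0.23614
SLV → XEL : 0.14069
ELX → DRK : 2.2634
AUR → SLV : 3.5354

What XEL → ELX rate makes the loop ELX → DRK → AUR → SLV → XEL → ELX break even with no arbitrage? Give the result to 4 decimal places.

3.7616

Known legs of the cycle: 2.2634 × 0.23614 × 3.5354 × 0.14069 = 0.265847547174191576
For no arbitrage the full-cycle product must be 1, so the missing rate is 1 / 0.265847547174191576 ≈ 3.761554.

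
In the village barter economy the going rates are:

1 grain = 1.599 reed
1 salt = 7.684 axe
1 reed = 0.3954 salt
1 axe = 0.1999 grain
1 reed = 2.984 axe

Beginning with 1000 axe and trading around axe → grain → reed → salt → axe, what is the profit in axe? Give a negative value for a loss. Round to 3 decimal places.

-28.852

1000 axe × 0.1999 = 199.9 grain
199.9 grain × 1.599 = 319.6401 reed
319.6401 reed × 0.3954 = 126.38569554 salt
126.38569554 salt × 7.684 = 971.14768452936 axe
Net change: 971.14768452936 − 1000 = -28.85231547064 axe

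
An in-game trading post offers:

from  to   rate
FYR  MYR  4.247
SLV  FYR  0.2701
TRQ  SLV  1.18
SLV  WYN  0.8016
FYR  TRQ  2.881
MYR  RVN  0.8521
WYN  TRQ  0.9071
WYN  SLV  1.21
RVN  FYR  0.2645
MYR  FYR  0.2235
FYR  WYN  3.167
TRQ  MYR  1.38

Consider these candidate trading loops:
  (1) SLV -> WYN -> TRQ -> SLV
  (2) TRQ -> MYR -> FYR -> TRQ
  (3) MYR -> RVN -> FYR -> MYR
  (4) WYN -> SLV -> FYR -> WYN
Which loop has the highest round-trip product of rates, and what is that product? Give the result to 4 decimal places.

1.0350

(1) 0.8016 × 0.9071 × 1.18 = 0.85802
(2) 1.38 × 0.2235 × 2.881 = 0.88859
(3) 0.8521 × 0.2645 × 4.247 = 0.95719
(4) 1.21 × 0.2701 × 3.167 = 1.03504
Highest is cycle (4) at 1.0350 (>1, arbitrage).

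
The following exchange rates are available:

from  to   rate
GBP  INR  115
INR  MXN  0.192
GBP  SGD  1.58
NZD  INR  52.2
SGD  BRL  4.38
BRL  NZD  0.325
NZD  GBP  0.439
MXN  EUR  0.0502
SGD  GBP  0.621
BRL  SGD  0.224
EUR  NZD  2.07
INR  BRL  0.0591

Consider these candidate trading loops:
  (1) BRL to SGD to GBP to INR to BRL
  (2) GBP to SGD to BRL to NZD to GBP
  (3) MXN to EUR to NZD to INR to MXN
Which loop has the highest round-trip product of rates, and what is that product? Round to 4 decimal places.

(1) 0.224 × 0.621 × 115 × 0.0591 = 0.94542
(2) 1.58 × 4.38 × 0.325 × 0.439 = 0.98737
(3) 0.0502 × 2.07 × 52.2 × 0.192 = 1.04147
Highest is cycle (3) at 1.0415 (>1, arbitrage).

1.0415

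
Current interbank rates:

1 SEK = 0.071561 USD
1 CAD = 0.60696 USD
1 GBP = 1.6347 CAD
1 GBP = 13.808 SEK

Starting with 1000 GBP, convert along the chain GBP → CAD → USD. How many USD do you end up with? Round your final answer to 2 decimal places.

992.20

1000 GBP × 1.6347 = 1634.7 CAD
1634.7 CAD × 0.60696 = 992.197512 USD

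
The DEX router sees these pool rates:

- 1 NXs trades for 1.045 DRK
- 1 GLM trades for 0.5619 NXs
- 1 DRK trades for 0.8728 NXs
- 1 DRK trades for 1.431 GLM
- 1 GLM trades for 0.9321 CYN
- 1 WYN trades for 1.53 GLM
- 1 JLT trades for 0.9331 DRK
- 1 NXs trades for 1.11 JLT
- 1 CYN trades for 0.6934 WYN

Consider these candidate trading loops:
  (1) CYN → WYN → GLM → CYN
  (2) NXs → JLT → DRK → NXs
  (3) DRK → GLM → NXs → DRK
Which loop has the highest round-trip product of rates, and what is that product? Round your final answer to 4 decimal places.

0.9889

(1) 0.6934 × 1.53 × 0.9321 = 0.98887
(2) 1.11 × 0.9331 × 0.8728 = 0.90399
(3) 1.431 × 0.5619 × 1.045 = 0.84026
Highest is cycle (1) at 0.9889 (≤1, no arbitrage).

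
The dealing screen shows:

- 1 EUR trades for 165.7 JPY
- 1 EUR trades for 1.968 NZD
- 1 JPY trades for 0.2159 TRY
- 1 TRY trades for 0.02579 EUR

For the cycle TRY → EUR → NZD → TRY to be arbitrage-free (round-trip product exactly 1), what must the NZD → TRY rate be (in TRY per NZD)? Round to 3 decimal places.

Known legs of the cycle: 0.02579 × 1.968 = 0.05075472
For no arbitrage the full-cycle product must be 1, so the missing rate is 1 / 0.05075472 ≈ 19.70260.

19.703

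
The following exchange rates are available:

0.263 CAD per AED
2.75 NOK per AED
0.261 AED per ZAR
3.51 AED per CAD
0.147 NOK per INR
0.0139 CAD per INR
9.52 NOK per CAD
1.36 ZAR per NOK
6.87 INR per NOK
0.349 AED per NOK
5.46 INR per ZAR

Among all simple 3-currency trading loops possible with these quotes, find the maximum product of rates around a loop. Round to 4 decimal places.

1.0916

ZAR→INR→NOK→ZAR: 5.46 × 0.147 × 1.36 = 1.09156
AED→NOK→ZAR→AED: 2.75 × 1.36 × 0.261 = 0.97614
NOK→INR→CAD→NOK: 6.87 × 0.0139 × 9.52 = 0.90909
AED→CAD→NOK→AED: 0.263 × 9.52 × 0.349 = 0.87381
Maximum is ZAR→INR→NOK→ZAR at 1.0916; arbitrage exists.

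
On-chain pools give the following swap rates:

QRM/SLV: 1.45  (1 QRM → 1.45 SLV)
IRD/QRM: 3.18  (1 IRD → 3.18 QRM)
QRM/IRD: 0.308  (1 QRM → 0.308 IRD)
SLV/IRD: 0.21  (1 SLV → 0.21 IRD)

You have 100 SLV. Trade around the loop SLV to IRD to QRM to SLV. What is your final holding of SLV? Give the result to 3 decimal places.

96.831

100 SLV × 0.21 = 21 IRD
21 IRD × 3.18 = 66.78 QRM
66.78 QRM × 1.45 = 96.831 SLV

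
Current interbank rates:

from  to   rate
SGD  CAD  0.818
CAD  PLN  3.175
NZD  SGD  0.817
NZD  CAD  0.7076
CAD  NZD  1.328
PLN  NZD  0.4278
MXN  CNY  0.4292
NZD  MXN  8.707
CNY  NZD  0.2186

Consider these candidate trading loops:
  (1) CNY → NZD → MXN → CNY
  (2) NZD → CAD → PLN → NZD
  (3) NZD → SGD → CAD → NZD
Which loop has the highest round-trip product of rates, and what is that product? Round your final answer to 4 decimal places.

(1) 0.2186 × 8.707 × 0.4292 = 0.81692
(2) 0.7076 × 3.175 × 0.4278 = 0.96111
(3) 0.817 × 0.818 × 1.328 = 0.88751
Highest is cycle (2) at 0.9611 (≤1, no arbitrage).

0.9611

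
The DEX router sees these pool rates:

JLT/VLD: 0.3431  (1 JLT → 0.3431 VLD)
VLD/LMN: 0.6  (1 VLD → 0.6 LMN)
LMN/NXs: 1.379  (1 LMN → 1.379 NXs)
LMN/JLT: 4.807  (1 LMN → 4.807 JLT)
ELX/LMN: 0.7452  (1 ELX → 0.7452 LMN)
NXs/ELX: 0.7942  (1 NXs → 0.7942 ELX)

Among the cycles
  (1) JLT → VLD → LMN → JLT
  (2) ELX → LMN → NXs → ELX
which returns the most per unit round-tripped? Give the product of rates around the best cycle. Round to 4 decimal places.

(1) 0.3431 × 0.6 × 4.807 = 0.98957
(2) 0.7452 × 1.379 × 0.7942 = 0.81614
Highest is cycle (1) at 0.9896 (≤1, no arbitrage).

0.9896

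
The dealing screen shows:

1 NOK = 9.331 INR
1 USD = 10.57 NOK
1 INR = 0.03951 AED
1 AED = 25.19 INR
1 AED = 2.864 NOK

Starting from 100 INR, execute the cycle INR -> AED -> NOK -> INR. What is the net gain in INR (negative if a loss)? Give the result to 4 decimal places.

100 INR × 0.03951 = 3.951 AED
3.951 AED × 2.864 = 11.315664 NOK
11.315664 NOK × 9.331 = 105.586460784 INR
Net change: 105.586460784 − 100 = 5.586460784 INR

5.5865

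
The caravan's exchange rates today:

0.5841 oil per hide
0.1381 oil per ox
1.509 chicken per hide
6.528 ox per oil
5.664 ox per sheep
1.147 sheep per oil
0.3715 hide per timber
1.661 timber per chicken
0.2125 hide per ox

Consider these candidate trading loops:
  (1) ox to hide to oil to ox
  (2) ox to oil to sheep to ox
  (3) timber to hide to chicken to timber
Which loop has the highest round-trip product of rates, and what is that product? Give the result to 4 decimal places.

(1) 0.2125 × 0.5841 × 6.528 = 0.81026
(2) 0.1381 × 1.147 × 5.664 = 0.89718
(3) 0.3715 × 1.509 × 1.661 = 0.93115
Highest is cycle (3) at 0.9311 (≤1, no arbitrage).

0.9311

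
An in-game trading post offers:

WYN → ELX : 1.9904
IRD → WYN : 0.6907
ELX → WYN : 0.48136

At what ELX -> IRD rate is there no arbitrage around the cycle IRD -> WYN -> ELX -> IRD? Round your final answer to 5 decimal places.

0.72739

Known legs of the cycle: 0.6907 × 1.9904 = 1.37476928
For no arbitrage the full-cycle product must be 1, so the missing rate is 1 / 1.37476928 ≈ 0.7273948.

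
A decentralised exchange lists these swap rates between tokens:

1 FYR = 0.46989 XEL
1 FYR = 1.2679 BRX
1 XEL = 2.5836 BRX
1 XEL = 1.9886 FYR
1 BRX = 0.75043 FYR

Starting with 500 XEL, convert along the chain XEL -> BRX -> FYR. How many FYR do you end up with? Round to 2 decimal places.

500 XEL × 2.5836 = 1291.8 BRX
1291.8 BRX × 0.75043 = 969.405474 FYR

969.41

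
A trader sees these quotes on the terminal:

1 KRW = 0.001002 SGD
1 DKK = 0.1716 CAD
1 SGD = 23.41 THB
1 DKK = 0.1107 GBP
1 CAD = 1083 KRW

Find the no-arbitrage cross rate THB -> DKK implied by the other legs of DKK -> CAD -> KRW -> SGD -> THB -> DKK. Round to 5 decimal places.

Known legs of the cycle: 0.1716 × 1083 × 0.001002 × 23.41 = 4.359281107896
For no arbitrage the full-cycle product must be 1, so the missing rate is 1 / 4.359281107896 ≈ 0.2293956.

0.22940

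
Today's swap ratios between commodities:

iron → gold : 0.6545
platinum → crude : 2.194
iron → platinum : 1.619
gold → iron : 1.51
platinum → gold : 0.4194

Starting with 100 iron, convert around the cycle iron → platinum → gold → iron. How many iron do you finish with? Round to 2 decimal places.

102.53

100 iron × 1.619 = 161.9 platinum
161.9 platinum × 0.4194 = 67.90086 gold
67.90086 gold × 1.51 = 102.5302986 iron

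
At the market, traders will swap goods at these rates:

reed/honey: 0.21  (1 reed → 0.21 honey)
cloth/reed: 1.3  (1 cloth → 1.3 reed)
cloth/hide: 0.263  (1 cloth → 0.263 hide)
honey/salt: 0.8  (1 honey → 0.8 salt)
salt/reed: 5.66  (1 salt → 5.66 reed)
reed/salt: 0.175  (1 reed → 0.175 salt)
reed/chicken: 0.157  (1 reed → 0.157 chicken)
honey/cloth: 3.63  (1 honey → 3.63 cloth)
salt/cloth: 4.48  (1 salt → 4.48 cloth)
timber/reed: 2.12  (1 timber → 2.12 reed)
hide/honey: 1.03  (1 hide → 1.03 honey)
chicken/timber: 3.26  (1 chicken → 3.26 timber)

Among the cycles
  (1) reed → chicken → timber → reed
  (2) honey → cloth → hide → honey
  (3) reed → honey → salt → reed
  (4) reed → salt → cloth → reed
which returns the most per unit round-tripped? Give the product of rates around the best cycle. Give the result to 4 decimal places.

(1) 0.157 × 3.26 × 2.12 = 1.08506
(2) 3.63 × 0.263 × 1.03 = 0.98333
(3) 0.21 × 0.8 × 5.66 = 0.95088
(4) 0.175 × 4.48 × 1.3 = 1.01920
Highest is cycle (1) at 1.0851 (>1, arbitrage).

1.0851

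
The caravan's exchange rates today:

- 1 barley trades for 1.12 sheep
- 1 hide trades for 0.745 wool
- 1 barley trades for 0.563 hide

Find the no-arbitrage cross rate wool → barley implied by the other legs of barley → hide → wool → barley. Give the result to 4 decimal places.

Known legs of the cycle: 0.563 × 0.745 = 0.419435
For no arbitrage the full-cycle product must be 1, so the missing rate is 1 / 0.419435 ≈ 2.384160.

2.3842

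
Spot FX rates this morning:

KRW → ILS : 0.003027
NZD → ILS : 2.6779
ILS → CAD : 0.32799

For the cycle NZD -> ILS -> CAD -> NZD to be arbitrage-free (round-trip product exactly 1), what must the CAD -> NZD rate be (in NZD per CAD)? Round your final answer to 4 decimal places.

1.1385

Known legs of the cycle: 2.6779 × 0.32799 = 0.878324421
For no arbitrage the full-cycle product must be 1, so the missing rate is 1 / 0.878324421 ≈ 1.138531.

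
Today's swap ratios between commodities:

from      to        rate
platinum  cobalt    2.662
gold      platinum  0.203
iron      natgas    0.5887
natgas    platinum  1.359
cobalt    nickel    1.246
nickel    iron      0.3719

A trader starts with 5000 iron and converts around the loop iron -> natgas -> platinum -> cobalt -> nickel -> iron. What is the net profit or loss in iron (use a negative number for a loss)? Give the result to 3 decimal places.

-65.584

5000 iron × 0.5887 = 2943.5 natgas
2943.5 natgas × 1.359 = 4000.2165 platinum
4000.2165 platinum × 2.662 = 10648.576323 cobalt
10648.576323 cobalt × 1.246 = 13268.126098458 nickel
13268.126098458 nickel × 0.3719 = 4934.4160960165302 iron
Net change: 4934.4160960165302 − 5000 = -65.5839039834698 iron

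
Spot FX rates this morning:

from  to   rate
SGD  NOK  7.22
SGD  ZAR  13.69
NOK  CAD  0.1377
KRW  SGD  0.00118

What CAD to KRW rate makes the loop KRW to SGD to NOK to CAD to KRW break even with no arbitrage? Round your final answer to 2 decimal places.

Known legs of the cycle: 0.00118 × 7.22 × 0.1377 = 0.00117314892
For no arbitrage the full-cycle product must be 1, so the missing rate is 1 / 0.00117314892 ≈ 852.4067.

852.41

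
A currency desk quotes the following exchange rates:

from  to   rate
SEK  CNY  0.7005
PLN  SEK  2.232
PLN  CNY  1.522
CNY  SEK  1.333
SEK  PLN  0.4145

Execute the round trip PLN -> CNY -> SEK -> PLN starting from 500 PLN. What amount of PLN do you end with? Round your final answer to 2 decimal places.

500 PLN × 1.522 = 761 CNY
761 CNY × 1.333 = 1014.413 SEK
1014.413 SEK × 0.4145 = 420.4741885 PLN

420.47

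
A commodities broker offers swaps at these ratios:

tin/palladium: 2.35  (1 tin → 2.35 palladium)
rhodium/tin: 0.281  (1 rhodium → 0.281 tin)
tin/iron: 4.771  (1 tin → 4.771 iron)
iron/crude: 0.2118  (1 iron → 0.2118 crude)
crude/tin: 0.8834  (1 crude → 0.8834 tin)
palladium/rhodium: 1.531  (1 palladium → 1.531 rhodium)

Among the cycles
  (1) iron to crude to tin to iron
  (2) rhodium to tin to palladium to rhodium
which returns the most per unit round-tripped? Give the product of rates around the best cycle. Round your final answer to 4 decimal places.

1.0110

(1) 0.2118 × 0.8834 × 4.771 = 0.89267
(2) 0.281 × 2.35 × 1.531 = 1.01100
Highest is cycle (2) at 1.0110 (>1, arbitrage).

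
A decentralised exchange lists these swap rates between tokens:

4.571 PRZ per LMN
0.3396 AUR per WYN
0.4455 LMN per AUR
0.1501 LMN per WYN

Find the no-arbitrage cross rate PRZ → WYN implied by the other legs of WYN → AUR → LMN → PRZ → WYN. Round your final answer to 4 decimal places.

1.4460

Known legs of the cycle: 0.3396 × 0.4455 × 4.571 = 0.6915548178
For no arbitrage the full-cycle product must be 1, so the missing rate is 1 / 0.6915548178 ≈ 1.446017.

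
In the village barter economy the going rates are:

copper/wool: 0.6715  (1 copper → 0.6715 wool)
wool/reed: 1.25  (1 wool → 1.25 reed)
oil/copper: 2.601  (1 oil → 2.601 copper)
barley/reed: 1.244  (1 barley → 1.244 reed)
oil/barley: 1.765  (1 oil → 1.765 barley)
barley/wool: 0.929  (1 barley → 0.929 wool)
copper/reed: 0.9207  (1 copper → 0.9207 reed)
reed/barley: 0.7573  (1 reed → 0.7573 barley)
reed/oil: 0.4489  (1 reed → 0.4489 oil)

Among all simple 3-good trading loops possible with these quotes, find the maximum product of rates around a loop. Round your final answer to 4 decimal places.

reed→oil→copper→reed: 0.4489 × 2.601 × 0.9207 = 1.07500
barley→reed→oil→barley: 1.244 × 0.4489 × 1.765 = 0.98563
barley→wool→reed→barley: 0.929 × 1.25 × 0.7573 = 0.87941
Maximum is reed→oil→copper→reed at 1.0750; arbitrage exists.

1.0750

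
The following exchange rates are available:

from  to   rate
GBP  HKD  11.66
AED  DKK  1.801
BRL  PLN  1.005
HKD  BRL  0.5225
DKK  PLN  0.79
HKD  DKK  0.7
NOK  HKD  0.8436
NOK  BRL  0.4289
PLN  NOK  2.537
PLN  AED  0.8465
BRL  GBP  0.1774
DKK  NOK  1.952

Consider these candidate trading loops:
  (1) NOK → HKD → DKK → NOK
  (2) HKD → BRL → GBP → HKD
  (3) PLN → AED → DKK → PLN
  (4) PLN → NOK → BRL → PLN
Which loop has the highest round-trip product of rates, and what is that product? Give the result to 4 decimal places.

1.2044

(1) 0.8436 × 0.7 × 1.952 = 1.15270
(2) 0.5225 × 0.1774 × 11.66 = 1.08078
(3) 0.8465 × 1.801 × 0.79 = 1.20439
(4) 2.537 × 0.4289 × 1.005 = 1.09356
Highest is cycle (3) at 1.2044 (>1, arbitrage).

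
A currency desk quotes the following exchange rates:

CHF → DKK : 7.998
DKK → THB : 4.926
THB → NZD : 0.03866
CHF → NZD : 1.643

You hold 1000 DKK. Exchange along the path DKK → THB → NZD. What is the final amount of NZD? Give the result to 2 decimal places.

1000 DKK × 4.926 = 4926 THB
4926 THB × 0.03866 = 190.43916 NZD

190.44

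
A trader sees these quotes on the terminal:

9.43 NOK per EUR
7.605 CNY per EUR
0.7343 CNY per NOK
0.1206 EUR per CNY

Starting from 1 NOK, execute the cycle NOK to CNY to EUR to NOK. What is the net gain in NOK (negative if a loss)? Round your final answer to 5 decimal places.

1 NOK × 0.7343 = 0.7343 CNY
0.7343 CNY × 0.1206 = 0.08855658 EUR
0.08855658 EUR × 9.43 = 0.8350885494 NOK
Net change: 0.8350885494 − 1 = -0.1649114506 NOK

-0.16491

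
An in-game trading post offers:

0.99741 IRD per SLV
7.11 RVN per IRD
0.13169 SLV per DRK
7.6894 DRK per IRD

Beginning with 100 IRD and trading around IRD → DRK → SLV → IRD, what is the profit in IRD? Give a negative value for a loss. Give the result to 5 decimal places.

100 IRD × 7.6894 = 768.94 DRK
768.94 DRK × 0.13169 = 101.2617086 SLV
101.2617086 SLV × 0.99741 = 100.999440774726 IRD
Net change: 100.999440774726 − 100 = 0.999440774726 IRD

0.99944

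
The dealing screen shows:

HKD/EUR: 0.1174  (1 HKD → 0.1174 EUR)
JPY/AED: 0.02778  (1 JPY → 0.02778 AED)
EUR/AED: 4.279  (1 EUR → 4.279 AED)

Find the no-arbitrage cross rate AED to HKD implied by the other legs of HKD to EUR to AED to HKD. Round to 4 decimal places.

Known legs of the cycle: 0.1174 × 4.279 = 0.5023546
For no arbitrage the full-cycle product must be 1, so the missing rate is 1 / 0.5023546 ≈ 1.990626.

1.9906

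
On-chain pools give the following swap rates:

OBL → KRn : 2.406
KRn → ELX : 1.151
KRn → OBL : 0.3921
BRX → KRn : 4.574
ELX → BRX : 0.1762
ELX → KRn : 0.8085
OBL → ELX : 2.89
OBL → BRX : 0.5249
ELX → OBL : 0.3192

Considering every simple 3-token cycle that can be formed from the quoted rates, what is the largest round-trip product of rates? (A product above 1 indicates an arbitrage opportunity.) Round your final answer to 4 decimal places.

0.9414

OBL→BRX→KRn→OBL: 0.5249 × 4.574 × 0.3921 = 0.94139
KRn→ELX→BRX→KRn: 1.151 × 0.1762 × 4.574 = 0.92764
OBL→ELX→KRn→OBL: 2.89 × 0.8085 × 0.3921 = 0.91617
OBL→KRn→ELX→OBL: 2.406 × 1.151 × 0.3192 = 0.88396
Maximum is OBL→BRX→KRn→OBL at 0.9414; no arbitrage — every cycle loses value.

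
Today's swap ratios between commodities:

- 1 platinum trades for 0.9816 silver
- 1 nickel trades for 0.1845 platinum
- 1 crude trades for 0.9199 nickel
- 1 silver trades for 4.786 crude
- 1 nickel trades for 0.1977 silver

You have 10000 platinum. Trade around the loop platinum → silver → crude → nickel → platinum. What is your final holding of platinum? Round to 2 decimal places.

10000 platinum × 0.9816 = 9816 silver
9816 silver × 4.786 = 46979.376 crude
46979.376 crude × 0.9199 = 43216.3279824 nickel
43216.3279824 nickel × 0.1845 = 7973.4125127528 platinum

7973.41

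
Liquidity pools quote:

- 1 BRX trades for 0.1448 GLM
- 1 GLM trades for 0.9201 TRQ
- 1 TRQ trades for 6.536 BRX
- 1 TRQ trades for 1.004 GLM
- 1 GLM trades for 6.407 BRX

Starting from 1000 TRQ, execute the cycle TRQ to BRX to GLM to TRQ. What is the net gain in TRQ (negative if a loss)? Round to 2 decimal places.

1000 TRQ × 6.536 = 6536 BRX
6536 BRX × 0.1448 = 946.4128 GLM
946.4128 GLM × 0.9201 = 870.79441728 TRQ
Net change: 870.79441728 − 1000 = -129.20558272 TRQ

-129.21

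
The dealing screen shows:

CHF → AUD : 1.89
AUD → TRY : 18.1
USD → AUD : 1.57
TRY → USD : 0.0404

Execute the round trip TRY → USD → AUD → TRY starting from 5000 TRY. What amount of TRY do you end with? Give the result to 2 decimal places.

5000 TRY × 0.0404 = 202 USD
202 USD × 1.57 = 317.14 AUD
317.14 AUD × 18.1 = 5740.234 TRY

5740.23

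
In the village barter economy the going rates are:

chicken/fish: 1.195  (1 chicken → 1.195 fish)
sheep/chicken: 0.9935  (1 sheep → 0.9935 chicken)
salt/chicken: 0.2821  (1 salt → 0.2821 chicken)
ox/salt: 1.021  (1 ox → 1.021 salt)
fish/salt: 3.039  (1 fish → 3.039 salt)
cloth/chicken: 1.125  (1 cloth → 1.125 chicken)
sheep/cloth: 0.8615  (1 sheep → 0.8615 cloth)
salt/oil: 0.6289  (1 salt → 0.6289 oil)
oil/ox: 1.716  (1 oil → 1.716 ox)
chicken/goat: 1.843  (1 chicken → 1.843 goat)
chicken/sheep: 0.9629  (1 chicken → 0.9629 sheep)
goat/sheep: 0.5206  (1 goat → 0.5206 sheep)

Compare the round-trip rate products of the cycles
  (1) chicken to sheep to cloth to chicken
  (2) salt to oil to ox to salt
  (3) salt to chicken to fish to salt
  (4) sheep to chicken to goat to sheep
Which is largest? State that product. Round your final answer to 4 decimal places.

1.1019

(1) 0.9629 × 0.8615 × 1.125 = 0.93323
(2) 0.6289 × 1.716 × 1.021 = 1.10186
(3) 0.2821 × 1.195 × 3.039 = 1.02448
(4) 0.9935 × 1.843 × 0.5206 = 0.95323
Highest is cycle (2) at 1.1019 (>1, arbitrage).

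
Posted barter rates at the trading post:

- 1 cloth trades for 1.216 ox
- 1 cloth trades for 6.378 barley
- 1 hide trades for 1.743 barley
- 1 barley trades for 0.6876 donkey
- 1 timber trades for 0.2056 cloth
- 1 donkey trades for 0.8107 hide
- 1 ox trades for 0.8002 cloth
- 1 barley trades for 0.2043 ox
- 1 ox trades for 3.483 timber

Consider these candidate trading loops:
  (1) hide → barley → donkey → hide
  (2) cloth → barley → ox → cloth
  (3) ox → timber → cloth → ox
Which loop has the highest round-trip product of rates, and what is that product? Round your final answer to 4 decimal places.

1.0427

(1) 1.743 × 0.6876 × 0.8107 = 0.97161
(2) 6.378 × 0.2043 × 0.8002 = 1.04268
(3) 3.483 × 0.2056 × 1.216 = 0.87078
Highest is cycle (2) at 1.0427 (>1, arbitrage).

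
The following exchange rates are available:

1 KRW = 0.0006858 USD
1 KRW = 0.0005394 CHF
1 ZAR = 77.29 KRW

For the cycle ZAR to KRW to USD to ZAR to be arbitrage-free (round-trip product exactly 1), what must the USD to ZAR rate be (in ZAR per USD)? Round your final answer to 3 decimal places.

Known legs of the cycle: 77.29 × 0.0006858 = 0.053005482
For no arbitrage the full-cycle product must be 1, so the missing rate is 1 / 0.053005482 ≈ 18.86597.

18.866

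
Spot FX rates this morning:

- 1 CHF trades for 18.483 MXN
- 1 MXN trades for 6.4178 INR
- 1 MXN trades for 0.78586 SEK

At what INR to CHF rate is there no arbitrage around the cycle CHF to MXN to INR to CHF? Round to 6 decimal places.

Known legs of the cycle: 18.483 × 6.4178 = 118.6201974
For no arbitrage the full-cycle product must be 1, so the missing rate is 1 / 118.6201974 ≈ 0.00843027.

0.008430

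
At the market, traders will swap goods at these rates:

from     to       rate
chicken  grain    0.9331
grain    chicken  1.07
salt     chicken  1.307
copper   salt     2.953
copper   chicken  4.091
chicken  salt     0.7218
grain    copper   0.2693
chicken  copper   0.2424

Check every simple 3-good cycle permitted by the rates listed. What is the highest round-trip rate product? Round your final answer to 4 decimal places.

1.0280

grain→copper→chicken→grain: 0.2693 × 4.091 × 0.9331 = 1.02800
salt→chicken→copper→salt: 1.307 × 0.2424 × 2.953 = 0.93556
Maximum is grain→copper→chicken→grain at 1.0280; arbitrage exists.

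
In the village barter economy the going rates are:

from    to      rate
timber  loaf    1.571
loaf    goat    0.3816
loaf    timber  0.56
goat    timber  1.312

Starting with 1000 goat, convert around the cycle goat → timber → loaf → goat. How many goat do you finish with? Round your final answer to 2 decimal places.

786.54

1000 goat × 1.312 = 1312 timber
1312 timber × 1.571 = 2061.152 loaf
2061.152 loaf × 0.3816 = 786.5356032 goat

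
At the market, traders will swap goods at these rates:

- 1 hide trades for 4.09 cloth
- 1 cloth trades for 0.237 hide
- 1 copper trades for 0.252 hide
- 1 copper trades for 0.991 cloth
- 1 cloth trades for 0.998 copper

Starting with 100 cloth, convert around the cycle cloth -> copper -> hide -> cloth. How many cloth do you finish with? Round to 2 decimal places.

100 cloth × 0.998 = 99.8 copper
99.8 copper × 0.252 = 25.1496 hide
25.1496 hide × 4.09 = 102.861864 cloth

102.86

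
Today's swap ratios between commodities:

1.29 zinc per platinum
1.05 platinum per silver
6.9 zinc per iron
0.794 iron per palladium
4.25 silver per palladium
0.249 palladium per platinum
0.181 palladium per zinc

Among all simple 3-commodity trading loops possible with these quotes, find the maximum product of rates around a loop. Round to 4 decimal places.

1.1112

platinum→palladium→silver→platinum: 0.249 × 4.25 × 1.05 = 1.11116
zinc→palladium→iron→zinc: 0.181 × 0.794 × 6.9 = 0.99163
Maximum is platinum→palladium→silver→platinum at 1.1112; arbitrage exists.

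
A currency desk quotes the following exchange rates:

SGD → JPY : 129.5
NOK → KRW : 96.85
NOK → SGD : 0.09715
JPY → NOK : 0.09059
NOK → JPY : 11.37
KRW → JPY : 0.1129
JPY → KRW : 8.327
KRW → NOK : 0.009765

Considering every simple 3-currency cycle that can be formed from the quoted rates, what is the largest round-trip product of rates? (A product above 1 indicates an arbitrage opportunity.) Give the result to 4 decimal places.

1.1397

SGD→JPY→NOK→SGD: 129.5 × 0.09059 × 0.09715 = 1.13971
KRW→JPY→NOK→KRW: 0.1129 × 0.09059 × 96.85 = 0.99054
KRW→NOK→JPY→KRW: 0.009765 × 11.37 × 8.327 = 0.92453
Maximum is SGD→JPY→NOK→SGD at 1.1397; arbitrage exists.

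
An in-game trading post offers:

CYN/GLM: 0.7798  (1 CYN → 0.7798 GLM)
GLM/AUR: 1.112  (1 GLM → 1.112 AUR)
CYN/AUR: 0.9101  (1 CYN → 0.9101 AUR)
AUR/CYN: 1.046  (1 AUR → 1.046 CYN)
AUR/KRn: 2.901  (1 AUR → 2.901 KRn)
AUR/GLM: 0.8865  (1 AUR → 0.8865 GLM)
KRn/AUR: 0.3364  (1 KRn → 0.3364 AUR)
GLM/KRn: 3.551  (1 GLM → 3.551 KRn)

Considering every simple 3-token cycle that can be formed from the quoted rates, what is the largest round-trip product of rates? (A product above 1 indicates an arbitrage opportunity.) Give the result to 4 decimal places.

GLM→KRn→AUR→GLM: 3.551 × 0.3364 × 0.8865 = 1.05897
GLM→AUR→CYN→GLM: 1.112 × 1.046 × 0.7798 = 0.90703
Maximum is GLM→KRn→AUR→GLM at 1.0590; arbitrage exists.

1.0590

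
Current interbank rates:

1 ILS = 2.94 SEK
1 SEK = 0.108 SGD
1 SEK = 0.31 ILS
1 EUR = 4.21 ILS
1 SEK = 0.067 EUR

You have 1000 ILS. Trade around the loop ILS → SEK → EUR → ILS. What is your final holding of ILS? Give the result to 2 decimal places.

1000 ILS × 2.94 = 2940 SEK
2940 SEK × 0.067 = 196.98 EUR
196.98 EUR × 4.21 = 829.2858 ILS

829.29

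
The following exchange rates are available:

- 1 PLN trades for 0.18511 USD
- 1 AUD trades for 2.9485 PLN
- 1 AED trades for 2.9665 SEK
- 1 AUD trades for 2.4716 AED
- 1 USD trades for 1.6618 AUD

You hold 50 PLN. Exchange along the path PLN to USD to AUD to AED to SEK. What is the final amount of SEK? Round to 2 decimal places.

50 PLN × 0.18511 = 9.2555 USD
9.2555 USD × 1.6618 = 15.3807899 AUD
15.3807899 AUD × 2.4716 = 38.01516031684 AED
38.01516031684 AED × 2.9665 = 112.77197307990586 SEK

112.77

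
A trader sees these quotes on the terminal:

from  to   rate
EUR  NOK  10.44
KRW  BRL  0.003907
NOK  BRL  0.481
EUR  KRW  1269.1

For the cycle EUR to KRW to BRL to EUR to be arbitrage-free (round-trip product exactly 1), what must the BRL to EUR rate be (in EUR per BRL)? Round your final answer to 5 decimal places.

0.20168

Known legs of the cycle: 1269.1 × 0.003907 = 4.9583737
For no arbitrage the full-cycle product must be 1, so the missing rate is 1 / 4.9583737 ≈ 0.2016790.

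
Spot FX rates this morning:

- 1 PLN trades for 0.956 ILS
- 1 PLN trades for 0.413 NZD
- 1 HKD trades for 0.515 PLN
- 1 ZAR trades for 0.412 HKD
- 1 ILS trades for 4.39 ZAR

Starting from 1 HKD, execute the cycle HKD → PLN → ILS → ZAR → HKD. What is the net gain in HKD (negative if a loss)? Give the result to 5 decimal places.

-0.10951

1 HKD × 0.515 = 0.515 PLN
0.515 PLN × 0.956 = 0.49234 ILS
0.49234 ILS × 4.39 = 2.1613726 ZAR
2.1613726 ZAR × 0.412 = 0.8904855112 HKD
Net change: 0.8904855112 − 1 = -0.1095144888 HKD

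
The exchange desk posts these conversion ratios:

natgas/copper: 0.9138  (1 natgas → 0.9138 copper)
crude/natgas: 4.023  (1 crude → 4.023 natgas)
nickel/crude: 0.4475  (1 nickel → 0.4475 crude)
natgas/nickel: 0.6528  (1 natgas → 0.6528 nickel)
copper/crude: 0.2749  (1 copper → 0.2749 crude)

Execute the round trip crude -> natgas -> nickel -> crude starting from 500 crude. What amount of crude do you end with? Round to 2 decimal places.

587.62

500 crude × 4.023 = 2011.5 natgas
2011.5 natgas × 0.6528 = 1313.1072 nickel
1313.1072 nickel × 0.4475 = 587.615472 crude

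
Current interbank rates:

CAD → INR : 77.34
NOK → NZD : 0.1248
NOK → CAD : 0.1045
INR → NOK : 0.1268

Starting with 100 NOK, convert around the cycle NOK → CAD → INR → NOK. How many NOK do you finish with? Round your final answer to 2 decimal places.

102.48

100 NOK × 0.1045 = 10.45 CAD
10.45 CAD × 77.34 = 808.203 INR
808.203 INR × 0.1268 = 102.4801404 NOK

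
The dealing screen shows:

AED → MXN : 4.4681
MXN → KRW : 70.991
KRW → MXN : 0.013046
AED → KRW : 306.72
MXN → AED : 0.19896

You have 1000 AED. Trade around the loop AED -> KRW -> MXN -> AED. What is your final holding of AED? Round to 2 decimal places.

796.13

1000 AED × 306.72 = 306720 KRW
306720 KRW × 0.013046 = 4001.46912 MXN
4001.46912 MXN × 0.19896 = 796.1322961152 AED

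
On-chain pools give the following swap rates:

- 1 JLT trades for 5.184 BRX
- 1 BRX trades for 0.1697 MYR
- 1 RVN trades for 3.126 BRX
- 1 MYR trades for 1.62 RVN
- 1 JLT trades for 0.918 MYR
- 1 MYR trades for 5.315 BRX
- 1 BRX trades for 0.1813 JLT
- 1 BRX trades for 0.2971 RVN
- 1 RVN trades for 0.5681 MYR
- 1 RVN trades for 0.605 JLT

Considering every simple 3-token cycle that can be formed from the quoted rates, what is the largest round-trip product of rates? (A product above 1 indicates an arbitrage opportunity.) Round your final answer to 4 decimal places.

0.9318

RVN→JLT→BRX→RVN: 0.605 × 5.184 × 0.2971 = 0.93180
RVN→JLT→MYR→RVN: 0.605 × 0.918 × 1.62 = 0.89973
RVN→MYR→BRX→RVN: 0.5681 × 5.315 × 0.2971 = 0.89708
MYR→BRX→JLT→MYR: 5.315 × 0.1813 × 0.918 = 0.88459
RVN→BRX→MYR→RVN: 3.126 × 0.1697 × 1.62 = 0.85938
Maximum is RVN→JLT→BRX→RVN at 0.9318; no arbitrage — every cycle loses value.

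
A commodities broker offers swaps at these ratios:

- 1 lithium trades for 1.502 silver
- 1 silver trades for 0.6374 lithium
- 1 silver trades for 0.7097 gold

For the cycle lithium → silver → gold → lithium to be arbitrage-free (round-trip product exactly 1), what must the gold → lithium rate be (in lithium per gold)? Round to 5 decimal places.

Known legs of the cycle: 1.502 × 0.7097 = 1.0659694
For no arbitrage the full-cycle product must be 1, so the missing rate is 1 / 1.0659694 ≈ 0.9381132.

0.93811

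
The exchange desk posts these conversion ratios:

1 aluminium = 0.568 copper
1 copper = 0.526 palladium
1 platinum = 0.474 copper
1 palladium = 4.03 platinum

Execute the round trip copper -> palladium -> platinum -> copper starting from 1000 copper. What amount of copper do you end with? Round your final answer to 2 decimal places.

1000 copper × 0.526 = 526 palladium
526 palladium × 4.03 = 2119.78 platinum
2119.78 platinum × 0.474 = 1004.77572 copper

1004.78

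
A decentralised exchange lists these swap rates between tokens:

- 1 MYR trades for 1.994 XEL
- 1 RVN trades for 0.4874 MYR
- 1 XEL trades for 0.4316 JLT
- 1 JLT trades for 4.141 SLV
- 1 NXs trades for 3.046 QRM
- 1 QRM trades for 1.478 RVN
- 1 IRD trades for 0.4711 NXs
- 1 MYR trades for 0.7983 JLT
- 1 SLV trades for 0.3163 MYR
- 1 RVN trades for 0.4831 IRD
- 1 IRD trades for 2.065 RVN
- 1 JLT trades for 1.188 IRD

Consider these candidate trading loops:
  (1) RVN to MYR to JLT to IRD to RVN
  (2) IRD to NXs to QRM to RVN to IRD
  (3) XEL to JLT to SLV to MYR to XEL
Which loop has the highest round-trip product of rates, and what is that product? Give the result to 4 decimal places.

1.1272

(1) 0.4874 × 0.7983 × 1.188 × 2.065 = 0.95453
(2) 0.4711 × 3.046 × 1.478 × 0.4831 = 1.02460
(3) 0.4316 × 4.141 × 0.3163 × 1.994 = 1.12723
Highest is cycle (3) at 1.1272 (>1, arbitrage).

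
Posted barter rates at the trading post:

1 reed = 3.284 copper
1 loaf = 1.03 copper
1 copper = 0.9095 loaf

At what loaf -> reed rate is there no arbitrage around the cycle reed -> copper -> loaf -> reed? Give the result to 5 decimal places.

0.33481

Known legs of the cycle: 3.284 × 0.9095 = 2.986798
For no arbitrage the full-cycle product must be 1, so the missing rate is 1 / 2.986798 ≈ 0.3348067.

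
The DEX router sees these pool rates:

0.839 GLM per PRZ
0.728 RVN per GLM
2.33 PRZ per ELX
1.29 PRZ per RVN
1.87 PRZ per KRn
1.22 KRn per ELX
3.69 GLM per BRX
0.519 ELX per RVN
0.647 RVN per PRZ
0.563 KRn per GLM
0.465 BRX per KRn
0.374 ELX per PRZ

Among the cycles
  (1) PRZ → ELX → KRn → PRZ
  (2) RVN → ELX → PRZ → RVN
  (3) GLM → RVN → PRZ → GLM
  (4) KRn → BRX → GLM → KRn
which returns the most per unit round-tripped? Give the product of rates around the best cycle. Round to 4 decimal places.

0.9660

(1) 0.374 × 1.22 × 1.87 = 0.85324
(2) 0.519 × 2.33 × 0.647 = 0.78240
(3) 0.728 × 1.29 × 0.839 = 0.78792
(4) 0.465 × 3.69 × 0.563 = 0.96602
Highest is cycle (4) at 0.9660 (≤1, no arbitrage).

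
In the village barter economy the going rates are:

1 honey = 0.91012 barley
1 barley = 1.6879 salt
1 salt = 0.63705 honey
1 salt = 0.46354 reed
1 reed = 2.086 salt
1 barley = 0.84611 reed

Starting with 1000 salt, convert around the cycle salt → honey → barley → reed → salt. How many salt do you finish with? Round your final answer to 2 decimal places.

1023.32

1000 salt × 0.63705 = 637.05 honey
637.05 honey × 0.91012 = 579.791946 barley
579.791946 barley × 0.84611 = 490.56776343006 reed
490.56776343006 reed × 2.086 = 1023.32435451510516 salt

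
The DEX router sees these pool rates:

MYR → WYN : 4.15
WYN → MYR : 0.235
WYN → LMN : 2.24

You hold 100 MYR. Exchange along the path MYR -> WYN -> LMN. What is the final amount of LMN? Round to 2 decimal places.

929.60

100 MYR × 4.15 = 415 WYN
415 WYN × 2.24 = 929.6 LMN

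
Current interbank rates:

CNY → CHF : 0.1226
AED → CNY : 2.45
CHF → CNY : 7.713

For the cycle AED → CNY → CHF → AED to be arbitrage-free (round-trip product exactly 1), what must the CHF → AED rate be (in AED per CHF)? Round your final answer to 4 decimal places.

3.3292

Known legs of the cycle: 2.45 × 0.1226 = 0.30037
For no arbitrage the full-cycle product must be 1, so the missing rate is 1 / 0.30037 ≈ 3.329227.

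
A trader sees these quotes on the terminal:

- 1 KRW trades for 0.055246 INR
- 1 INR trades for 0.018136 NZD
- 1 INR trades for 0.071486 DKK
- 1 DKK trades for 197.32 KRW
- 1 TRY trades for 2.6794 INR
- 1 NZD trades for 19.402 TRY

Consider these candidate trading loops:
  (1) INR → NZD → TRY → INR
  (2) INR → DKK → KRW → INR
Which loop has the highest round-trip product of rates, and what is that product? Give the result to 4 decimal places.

0.9428

(1) 0.018136 × 19.402 × 2.6794 = 0.94281
(2) 0.071486 × 197.32 × 0.055246 = 0.77928
Highest is cycle (1) at 0.9428 (≤1, no arbitrage).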